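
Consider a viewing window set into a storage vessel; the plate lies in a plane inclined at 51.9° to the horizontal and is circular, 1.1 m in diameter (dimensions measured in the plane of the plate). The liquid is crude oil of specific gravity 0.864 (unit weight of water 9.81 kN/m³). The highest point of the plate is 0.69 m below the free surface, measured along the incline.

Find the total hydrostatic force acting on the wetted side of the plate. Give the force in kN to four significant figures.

F ≈ 7.860 kN

γ = 0.864 × 9.81 = 8.47584 kN/m³.
Let θ = 51.9° be the plate's angle to the horizontal; measure y along the incline from where the plane meets the free surface. Vertical depth h = y·sinθ with sinθ = 0.786935.
The centroid is at the centre, 0.55 m below the top of the plate, so y_c = 0.69 + 0.55 = 1.24 m and h_c = 1.24 × 0.786935 = 0.975799 m.
A = π(0.55)² = 0.950332 m².
Resultant F = γ·h_c·A = 8.47584 × 0.975799 × 0.950332 = 7.85993 kN.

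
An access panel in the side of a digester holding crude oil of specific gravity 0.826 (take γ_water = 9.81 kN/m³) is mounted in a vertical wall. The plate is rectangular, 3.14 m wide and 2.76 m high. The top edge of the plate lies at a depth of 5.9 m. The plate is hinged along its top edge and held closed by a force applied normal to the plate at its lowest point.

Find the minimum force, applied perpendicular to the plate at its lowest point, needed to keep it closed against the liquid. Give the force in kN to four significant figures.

P ≈ 271.8 kN

γ = 0.826 × 9.81 = 8.10306 kN/m³.
The centroid lies 2.76/2 = 1.38 m below the top edge, so the centroid depth is h_c = 5.9 + 1.38 = 7.28 m.
A = 3.14 × 2.76 = 8.6664 m².
Resultant F = γ·h_c·A = 8.10306 × 7.28 × 8.6664 = 511.233 kN.
I_c = b·h³/12 = 3.14 × 2.76³/12 = 5.50143 m⁴.
Centre of pressure: y_p = y_c + I_c/(y_c·A) = 7.28 + 5.50143/(7.28 × 8.6664) = 7.28 + 0.0871978 = 7.3672 m along the plane.
The resultant acts 1.38 + 0.0871978 = 1.4672 m (along the plate) below the hinge at the top edge, so the moment about the hinge is M = F × 1.4672 = 511.233 × 1.4672 = 750.081 kN·m.
A normal force at the bottom, 2.76 m from the hinge, must supply this moment: P = 750.081/2.76 = 271.768 kN.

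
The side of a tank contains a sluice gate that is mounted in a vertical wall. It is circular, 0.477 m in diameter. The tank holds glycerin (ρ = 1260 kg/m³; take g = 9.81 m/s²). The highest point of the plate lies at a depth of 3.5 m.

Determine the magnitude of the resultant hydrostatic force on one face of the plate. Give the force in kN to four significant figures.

γ = ρg = 1260 × 9.81 / 1000 = 12.3606 kN/m³.
The centroid is at the centre, 0.2385 m below the top of the plate, so the centroid depth is h_c = 3.5 + 0.2385 = 3.7385 m.
A = π(0.2385)² = 0.178701 m².
Resultant F = γ·h_c·A = 12.3606 × 3.7385 × 0.178701 = 8.25779 kN.

F ≈ 8.258 kN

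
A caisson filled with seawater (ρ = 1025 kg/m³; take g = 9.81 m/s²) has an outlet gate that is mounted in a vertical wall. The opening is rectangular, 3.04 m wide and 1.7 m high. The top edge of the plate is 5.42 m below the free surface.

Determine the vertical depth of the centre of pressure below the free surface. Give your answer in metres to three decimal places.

γ = ρg = 1025 × 9.81 / 1000 = 10.05525 kN/m³.
The centroid lies 1.7/2 = 0.85 m below the top edge, so the centroid depth is h_c = 5.42 + 0.85 = 6.27 m.
A = 3.04 × 1.7 = 5.168 m².
Resultant F = γ·h_c·A = 10.05525 × 6.27 × 5.168 = 325.824 kN.
I_c = b·h³/12 = 3.04 × 1.7³/12 = 1.24463 m⁴.
Centre of pressure: y_p = y_c + I_c/(y_c·A) = 6.27 + 1.24463/(6.27 × 5.168) = 6.27 + 0.0384105 = 6.30841 m along the plane.

h_p = 6.308 m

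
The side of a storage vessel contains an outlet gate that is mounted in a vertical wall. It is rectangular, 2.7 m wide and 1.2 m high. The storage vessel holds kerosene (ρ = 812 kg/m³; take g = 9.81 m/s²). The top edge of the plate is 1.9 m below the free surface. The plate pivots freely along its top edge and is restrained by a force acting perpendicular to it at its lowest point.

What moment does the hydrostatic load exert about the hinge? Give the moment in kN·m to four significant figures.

M ≈ 41.81 kN·m

γ = ρg = 812 × 9.81 / 1000 = 7.96572 kN/m³.
The centroid lies 1.2/2 = 0.6 m below the top edge, so the centroid depth is h_c = 1.9 + 0.6 = 2.5 m.
A = 2.7 × 1.2 = 3.24 m².
Resultant F = γ·h_c·A = 7.96572 × 2.5 × 3.24 = 64.5223 kN.
I_c = b·h³/12 = 2.7 × 1.2³/12 = 0.3888 m⁴.
Centre of pressure: y_p = y_c + I_c/(y_c·A) = 2.5 + 0.3888/(2.5 × 3.24) = 2.5 + 0.048 = 2.548 m along the plane.
The resultant acts 0.6 + 0.048 = 0.648 m (along the plate) below the hinge at the top edge, so the moment about the hinge is M = F × 0.648 = 64.5223 × 0.648 = 41.8105 kN·m.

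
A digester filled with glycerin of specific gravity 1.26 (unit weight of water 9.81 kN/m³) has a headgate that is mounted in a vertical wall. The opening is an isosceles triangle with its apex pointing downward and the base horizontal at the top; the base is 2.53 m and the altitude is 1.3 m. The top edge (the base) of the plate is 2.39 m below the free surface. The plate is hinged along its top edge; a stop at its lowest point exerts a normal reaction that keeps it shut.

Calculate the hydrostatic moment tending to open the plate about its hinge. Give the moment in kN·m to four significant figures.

γ = 1.26 × 9.81 = 12.3606 kN/m³.
With the apex down, the centroid sits h/3 = 1.3/3 = 0.433333 m below the base (the top edge), so the centroid depth is h_c = 2.39 + 0.433333 = 2.82333 m.
A = ½ × 2.53 × 1.3 = 1.6445 m².
Resultant F = γ·h_c·A = 12.3606 × 2.82333 × 1.6445 = 57.3898 kN.
I_c = b·h³/36 = 2.53 × 1.3³/36 = 0.1544 m⁴.
Centre of pressure: y_p = y_c + I_c/(y_c·A) = 2.82333 + 0.1544/(2.82333 × 1.6445) = 2.82333 + 0.0332546 = 2.85658 m along the plane.
The resultant acts 0.433333 + 0.0332546 = 0.466588 m (along the plate) below the hinge at the top edge, so the moment about the hinge is M = F × 0.466588 = 57.3898 × 0.466588 = 26.7774 kN·m.

M ≈ 26.78 kN·m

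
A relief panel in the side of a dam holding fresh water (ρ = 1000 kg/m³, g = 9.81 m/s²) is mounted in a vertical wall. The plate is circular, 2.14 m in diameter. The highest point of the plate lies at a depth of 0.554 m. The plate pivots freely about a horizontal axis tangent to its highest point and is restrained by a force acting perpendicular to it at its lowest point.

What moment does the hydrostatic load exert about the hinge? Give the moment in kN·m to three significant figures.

M ≈ 71.4 kN·m

γ = ρg = 1000 × 9.81 = 9810 N/m³ = 9.81 kN/m³.
The centroid is at the centre, 1.07 m below the top of the plate, so the centroid depth is h_c = 0.554 + 1.07 = 1.624 m.
A = π(1.07)² = 3.59681 m².
Resultant F = γ·h_c·A = 9.81 × 1.624 × 3.59681 = 57.3024 kN.
I_c = πr⁴/4 = π × 1.07⁴/4 = 1.0295 m⁴.
Centre of pressure: y_p = y_c + I_c/(y_c·A) = 1.624 + 1.0295/(1.624 × 3.59681) = 1.624 + 0.176247 = 1.80025 m along the plane.
The resultant acts 1.07 + 0.176247 = 1.24625 m (along the plate) below the hinge at the top edge, so the moment about the hinge is M = F × 1.24625 = 57.3024 × 1.24625 = 71.4131 kN·m.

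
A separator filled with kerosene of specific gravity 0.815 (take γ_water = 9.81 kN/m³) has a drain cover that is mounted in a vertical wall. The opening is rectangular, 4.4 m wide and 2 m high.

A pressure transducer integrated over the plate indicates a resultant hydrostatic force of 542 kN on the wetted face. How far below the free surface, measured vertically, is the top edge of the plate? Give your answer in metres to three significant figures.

γ = 0.815 × 9.81 = 7.99515 kN/m³.
A = 4.4 × 2 = 8.8 m².
From F = γ·h_c·A, the centroid depth is h_c = 542/(7.99515 × 8.8) = 7.70353 m.
The centroid lies 2/2 = 1 m below the top edge, so the top edge sits at h_top = 7.70353 − 1 = 6.70353 m below the surface.

d_top ≈ 6.70 m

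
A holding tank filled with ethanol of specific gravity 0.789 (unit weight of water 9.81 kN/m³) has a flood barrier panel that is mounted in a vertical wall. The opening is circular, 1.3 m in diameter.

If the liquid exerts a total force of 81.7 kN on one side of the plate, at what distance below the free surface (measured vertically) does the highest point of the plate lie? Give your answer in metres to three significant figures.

γ = 0.789 × 9.81 = 7.74009 kN/m³.
A = π(0.65)² = 1.32732 m².
From F = γ·h_c·A, the centroid depth is h_c = 81.7/(7.74009 × 1.32732) = 7.95244 m.
The centroid is at the centre, 0.65 m below the top of the plate, so the highest point sits at h_top = 7.95244 − 0.65 = 7.30244 m below the surface.

d_top ≈ 7.30 m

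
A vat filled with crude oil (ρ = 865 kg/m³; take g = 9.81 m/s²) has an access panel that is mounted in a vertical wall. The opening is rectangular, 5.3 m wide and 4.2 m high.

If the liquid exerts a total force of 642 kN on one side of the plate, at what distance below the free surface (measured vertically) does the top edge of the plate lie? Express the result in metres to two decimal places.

d_top ≈ 1.30 m

γ = ρg = 865 × 9.81 / 1000 = 8.48565 kN/m³.
A = 5.3 × 4.2 = 22.26 m².
From F = γ·h_c·A, the centroid depth is h_c = 642/(8.48565 × 22.26) = 3.39879 m.
The centroid lies 4.2/2 = 2.1 m below the top edge, so the top edge sits at h_top = 3.39879 − 2.1 = 1.29879 m below the surface.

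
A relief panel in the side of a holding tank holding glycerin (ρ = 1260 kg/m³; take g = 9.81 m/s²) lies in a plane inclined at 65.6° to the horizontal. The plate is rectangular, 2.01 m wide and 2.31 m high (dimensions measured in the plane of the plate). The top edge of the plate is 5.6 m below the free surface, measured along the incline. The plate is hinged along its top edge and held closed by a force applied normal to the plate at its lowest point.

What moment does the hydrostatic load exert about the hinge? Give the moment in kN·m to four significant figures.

M ≈ 431.0 kN·m

γ = ρg = 1260 × 9.81 / 1000 = 12.3606 kN/m³.
Let θ = 65.6° be the plate's angle to the horizontal; measure y along the incline from where the plane meets the free surface. Vertical depth h = y·sinθ with sinθ = 0.910684.
The centroid lies 2.31/2 = 1.155 m below the top edge, so y_c = 5.6 + 1.155 = 6.755 m and h_c = 6.755 × 0.910684 = 6.15167 m.
A = 2.01 × 2.31 = 4.6431 m².
Resultant F = γ·h_c·A = 12.3606 × 6.15167 × 4.6431 = 353.054 kN.
I_c = b·h³/12 = 2.01 × 2.31³/12 = 2.06467 m⁴.
Centre of pressure: y_p = y_c + I_c/(y_c·A) = 6.755 + 2.06467/(6.755 × 4.6431) = 6.755 + 0.065829 = 6.82083 m along the plane.
The resultant acts 1.155 + 0.065829 = 1.22083 m (along the plate) below the hinge at the top edge, so the moment about the hinge is M = F × 1.22083 = 353.054 × 1.22083 = 431.019 kN·m.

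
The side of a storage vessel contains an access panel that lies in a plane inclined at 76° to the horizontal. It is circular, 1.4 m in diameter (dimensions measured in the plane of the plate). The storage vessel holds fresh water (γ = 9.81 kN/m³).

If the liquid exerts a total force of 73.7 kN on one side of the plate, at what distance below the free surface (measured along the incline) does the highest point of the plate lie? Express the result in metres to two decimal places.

γ = 9.81 kN/m³.
A = π(0.7)² = 1.53938 m².
From F = γ·h_c·A, the centroid depth is h_c = 73.7/(9.81 × 1.53938) = 4.88037 m.
Let θ = 76° be the plate's angle to the horizontal; measure y along the incline from where the plane meets the free surface. Vertical depth h = y·sinθ with sinθ = 0.970296.
Along the incline, y_c = h_c/sinθ = 4.88037/0.970296 = 5.02977 m.
The centroid is at the centre, 0.7 m below the top of the plate, so the highest point sits at y_top = 5.02977 − 0.7 = 4.32977 m along the incline.

y_top ≈ 4.33 m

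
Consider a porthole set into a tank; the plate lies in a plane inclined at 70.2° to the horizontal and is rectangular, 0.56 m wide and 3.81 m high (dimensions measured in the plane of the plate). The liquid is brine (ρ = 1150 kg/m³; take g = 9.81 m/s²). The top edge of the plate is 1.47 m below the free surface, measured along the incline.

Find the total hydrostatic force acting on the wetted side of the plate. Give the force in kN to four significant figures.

F ≈ 76.43 kN

γ = ρg = 1150 × 9.81 / 1000 = 11.2815 kN/m³.
Let θ = 70.2° be the plate's angle to the horizontal; measure y along the incline from where the plane meets the free surface. Vertical depth h = y·sinθ with sinθ = 0.940881.
The centroid lies 3.81/2 = 1.905 m below the top edge, so y_c = 1.47 + 1.905 = 3.375 m and h_c = 3.375 × 0.940881 = 3.17547 m.
A = 0.56 × 3.81 = 2.1336 m².
Resultant F = γ·h_c·A = 11.2815 × 3.17547 × 2.1336 = 76.4342 kN.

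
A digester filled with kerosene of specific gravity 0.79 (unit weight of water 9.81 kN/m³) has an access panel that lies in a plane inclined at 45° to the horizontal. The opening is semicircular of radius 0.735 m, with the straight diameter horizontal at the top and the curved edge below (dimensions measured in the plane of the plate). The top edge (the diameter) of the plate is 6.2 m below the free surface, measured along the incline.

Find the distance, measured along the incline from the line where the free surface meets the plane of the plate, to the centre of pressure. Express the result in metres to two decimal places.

γ = 0.79 × 9.81 = 7.7499 kN/m³.
Let θ = 45° be the plate's angle to the horizontal; measure y along the incline from where the plane meets the free surface. Vertical depth h = y·sinθ with sinθ = 0.707107.
The centroid of a semicircle lies 4r/(3π) = 0.311944 m from the diameter, here below the top edge, so y_c = 6.2 + 0.311944 = 6.51194 m and h_c = 6.51194 × 0.707107 = 4.60464 m.
A = πr²/2 = π × 0.735²/2 = 0.848583 m².
Resultant F = γ·h_c·A = 7.7499 × 4.60464 × 0.848583 = 30.2821 kN.
I_c = (π/8 − 8/(9π))·r⁴ = 0.109757 × 0.735⁴ = 0.0320318 m⁴.
Centre of pressure: y_p = y_c + I_c/(y_c·A) = 6.51194 + 0.0320318/(6.51194 × 0.848583) = 6.51194 + 0.00579664 = 6.51774 m along the plane.

y_p = 6.52 m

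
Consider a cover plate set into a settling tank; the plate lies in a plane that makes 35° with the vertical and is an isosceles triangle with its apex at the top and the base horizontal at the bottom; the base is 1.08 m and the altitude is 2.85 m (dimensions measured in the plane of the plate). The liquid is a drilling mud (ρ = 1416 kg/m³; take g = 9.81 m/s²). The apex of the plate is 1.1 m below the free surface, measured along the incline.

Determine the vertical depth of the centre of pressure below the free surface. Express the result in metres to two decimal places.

γ = ρg = 1416 × 9.81 / 1000 = 13.89096 kN/m³.
The plate makes 35° with the vertical, i.e. θ = 90° − 35° = 55° to the horizontal. Measuring y along the incline from the free-surface line, vertical depth h = y·sinθ with sinθ = 0.819152.
With the apex up, the centroid sits 2h/3 = 2 × 2.85/3 = 1.9 m below the apex, so y_c = 1.1 + 1.9 = 3 m and h_c = 3 × 0.819152 = 2.45746 m.
A = ½ × 1.08 × 2.85 = 1.539 m².
Resultant F = γ·h_c·A = 13.89096 × 2.45746 × 1.539 = 52.536 kN.
I_c = b·h³/36 = 1.08 × 2.85³/36 = 0.694474 m⁴.
Centre of pressure: y_p = y_c + I_c/(y_c·A) = 3 + 0.694474/(3 × 1.539) = 3 + 0.150417 = 3.15042 m along the plane.
Vertically, h_p = y_p·sinθ = 3.15042 × 0.819152 = 2.58067 m.

h_p = 2.58 m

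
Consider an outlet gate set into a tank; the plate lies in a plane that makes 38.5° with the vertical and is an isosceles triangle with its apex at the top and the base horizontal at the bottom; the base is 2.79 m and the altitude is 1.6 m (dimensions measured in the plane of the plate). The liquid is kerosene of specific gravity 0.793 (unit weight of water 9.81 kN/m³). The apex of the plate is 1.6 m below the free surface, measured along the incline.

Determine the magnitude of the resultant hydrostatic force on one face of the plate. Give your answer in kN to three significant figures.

γ = 0.793 × 9.81 = 7.77933 kN/m³.
The plate makes 38.5° with the vertical, i.e. θ = 90° − 38.5° = 51.5° to the horizontal. Measuring y along the incline from the free-surface line, vertical depth h = y·sinθ with sinθ = 0.782608.
With the apex up, the centroid sits 2h/3 = 2 × 1.6/3 = 1.06667 m below the apex, so y_c = 1.6 + 1.06667 = 2.66667 m and h_c = 2.66667 × 0.782608 = 2.08696 m.
A = ½ × 2.79 × 1.6 = 2.232 m².
Resultant F = γ·h_c·A = 7.77933 × 2.08696 × 2.232 = 36.2369 kN.

F ≈ 36.2 kN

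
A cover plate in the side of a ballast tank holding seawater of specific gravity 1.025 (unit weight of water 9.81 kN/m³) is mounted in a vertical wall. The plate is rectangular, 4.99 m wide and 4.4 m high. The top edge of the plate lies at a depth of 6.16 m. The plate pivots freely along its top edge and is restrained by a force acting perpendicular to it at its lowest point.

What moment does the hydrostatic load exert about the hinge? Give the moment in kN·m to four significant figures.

M ≈ 4417 kN·m

γ = 1.025 × 9.81 = 10.05525 kN/m³.
The centroid lies 4.4/2 = 2.2 m below the top edge, so the centroid depth is h_c = 6.16 + 2.2 = 8.36 m.
A = 4.99 × 4.4 = 21.956 m².
Resultant F = γ·h_c·A = 10.05525 × 8.36 × 21.956 = 1845.66 kN.
I_c = b·h³/12 = 4.99 × 4.4³/12 = 35.4223 m⁴.
Centre of pressure: y_p = y_c + I_c/(y_c·A) = 8.36 + 35.4223/(8.36 × 21.956) = 8.36 + 0.192982 = 8.55298 m along the plane.
The resultant acts 2.2 + 0.192982 = 2.39298 m (along the plate) below the hinge at the top edge, so the moment about the hinge is M = F × 2.39298 = 1845.66 × 2.39298 = 4416.63 kN·m.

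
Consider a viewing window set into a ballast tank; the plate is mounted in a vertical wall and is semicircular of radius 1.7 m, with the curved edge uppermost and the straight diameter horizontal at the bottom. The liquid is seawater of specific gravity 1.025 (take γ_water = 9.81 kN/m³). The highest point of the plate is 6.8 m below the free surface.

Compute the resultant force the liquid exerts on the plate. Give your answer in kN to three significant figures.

F ≈ 355 kN

γ = 1.025 × 9.81 = 10.05525 kN/m³.
The centroid lies 4r/(3π) = 0.721502 m above the diameter, so r − 4r/(3π) = 1.7 − 0.721502 = 0.978498 m below the topmost point, so the centroid depth is h_c = 6.8 + 0.978498 = 7.7785 m.
A = πr²/2 = π × 1.7²/2 = 4.5396 m².
Resultant F = γ·h_c·A = 10.05525 × 7.7785 × 4.5396 = 355.064 kN.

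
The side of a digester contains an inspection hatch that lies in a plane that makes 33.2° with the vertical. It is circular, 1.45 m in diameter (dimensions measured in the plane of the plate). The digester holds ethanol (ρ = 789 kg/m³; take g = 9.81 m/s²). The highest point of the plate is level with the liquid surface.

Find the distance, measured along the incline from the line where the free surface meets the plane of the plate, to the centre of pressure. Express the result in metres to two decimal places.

y_p = 0.91 m

γ = ρg = 789 × 9.81 / 1000 = 7.74009 kN/m³.
The plate makes 33.2° with the vertical, i.e. θ = 90° − 33.2° = 56.8° to the horizontal. Measuring y along the incline from the free-surface line, vertical depth h = y·sinθ with sinθ = 0.836764.
The centroid is at the centre, 0.725 m below the top of the plate, so y_c = 0.725 m and h_c = 0.725 × 0.836764 = 0.606654 m.
A = π(0.725)² = 1.6513 m².
Resultant F = γ·h_c·A = 7.74009 × 0.606654 × 1.6513 = 7.75377 kN.
I_c = πr⁴/4 = π × 0.725⁴/4 = 0.216991 m⁴.
Centre of pressure: y_p = y_c + I_c/(y_c·A) = 0.725 + 0.216991/(0.725 × 1.6513) = 0.725 + 0.18125 = 0.90625 m along the plane.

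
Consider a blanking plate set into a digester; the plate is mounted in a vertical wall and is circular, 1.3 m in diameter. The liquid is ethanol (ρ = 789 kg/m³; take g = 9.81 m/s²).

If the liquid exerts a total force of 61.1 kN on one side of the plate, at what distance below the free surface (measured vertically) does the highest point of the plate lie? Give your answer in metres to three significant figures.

d_top ≈ 5.30 m

γ = ρg = 789 × 9.81 / 1000 = 7.74009 kN/m³.
A = π(0.65)² = 1.32732 m².
From F = γ·h_c·A, the centroid depth is h_c = 61.1/(7.74009 × 1.32732) = 5.9473 m.
The centroid is at the centre, 0.65 m below the top of the plate, so the highest point sits at h_top = 5.9473 − 0.65 = 5.2973 m below the surface.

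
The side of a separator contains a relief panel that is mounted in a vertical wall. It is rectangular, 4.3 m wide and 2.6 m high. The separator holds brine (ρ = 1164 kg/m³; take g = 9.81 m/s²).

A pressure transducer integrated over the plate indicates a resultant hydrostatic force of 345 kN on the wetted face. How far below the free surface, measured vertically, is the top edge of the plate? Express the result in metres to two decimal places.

γ = ρg = 1164 × 9.81 / 1000 = 11.41884 kN/m³.
A = 4.3 × 2.6 = 11.18 m².
From F = γ·h_c·A, the centroid depth is h_c = 345/(11.41884 × 11.18) = 2.70244 m.
The centroid lies 2.6/2 = 1.3 m below the top edge, so the top edge sits at h_top = 2.70244 − 1.3 = 1.40244 m below the surface.

d_top ≈ 1.40 m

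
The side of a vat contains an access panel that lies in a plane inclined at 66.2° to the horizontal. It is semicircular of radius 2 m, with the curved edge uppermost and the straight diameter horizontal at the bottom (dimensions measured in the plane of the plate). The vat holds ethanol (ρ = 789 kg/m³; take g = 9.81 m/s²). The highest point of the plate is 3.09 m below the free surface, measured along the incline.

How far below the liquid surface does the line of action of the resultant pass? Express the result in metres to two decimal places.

h_p = 3.94 m

γ = ρg = 789 × 9.81 / 1000 = 7.74009 kN/m³.
Let θ = 66.2° be the plate's angle to the horizontal; measure y along the incline from where the plane meets the free surface. Vertical depth h = y·sinθ with sinθ = 0.914960.
The centroid lies 4r/(3π) = 0.848826 m above the diameter, so r − 4r/(3π) = 2 − 0.848826 = 1.15117 m below the topmost point, so y_c = 3.09 + 1.15117 = 4.24117 m and h_c = 4.24117 × 0.914960 = 3.8805 m.
A = πr²/2 = π × 2²/2 = 6.28319 m².
Resultant F = γ·h_c·A = 7.74009 × 3.8805 × 6.28319 = 188.718 kN.
I_c = (π/8 − 8/(9π))·r⁴ = 0.109757 × 2⁴ = 1.75611 m⁴.
Centre of pressure: y_p = y_c + I_c/(y_c·A) = 4.24117 + 1.75611/(4.24117 × 6.28319) = 4.24117 + 0.0659001 = 4.30707 m along the plane.
Vertically, h_p = y_p·sinθ = 4.30707 × 0.914960 = 3.9408 m.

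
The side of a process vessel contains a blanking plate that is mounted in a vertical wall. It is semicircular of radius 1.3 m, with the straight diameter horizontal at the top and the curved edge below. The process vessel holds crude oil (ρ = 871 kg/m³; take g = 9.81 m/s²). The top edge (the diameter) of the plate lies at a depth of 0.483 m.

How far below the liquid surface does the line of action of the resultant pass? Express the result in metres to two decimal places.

γ = ρg = 871 × 9.81 / 1000 = 8.54451 kN/m³.
The centroid of a semicircle lies 4r/(3π) = 0.551737 m from the diameter, here below the top edge, so the centroid depth is h_c = 0.483 + 0.551737 = 1.03474 m.
A = πr²/2 = π × 1.3²/2 = 2.65465 m².
Resultant F = γ·h_c·A = 8.54451 × 1.03474 × 2.65465 = 23.4707 kN.
I_c = (π/8 − 8/(9π))·r⁴ = 0.109757 × 1.3⁴ = 0.313477 m⁴.
Centre of pressure: y_p = y_c + I_c/(y_c·A) = 1.03474 + 0.313477/(1.03474 × 2.65465) = 1.03474 + 0.114121 = 1.14886 m along the plane.

h_p = 1.15 m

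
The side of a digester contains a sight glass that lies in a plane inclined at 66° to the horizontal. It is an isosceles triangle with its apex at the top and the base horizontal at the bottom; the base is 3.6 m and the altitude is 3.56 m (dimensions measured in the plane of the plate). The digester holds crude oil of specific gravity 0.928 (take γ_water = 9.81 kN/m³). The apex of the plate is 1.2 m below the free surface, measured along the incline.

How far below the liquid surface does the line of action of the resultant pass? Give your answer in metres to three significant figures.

h_p = 3.44 m

γ = 0.928 × 9.81 = 9.10368 kN/m³.
Let θ = 66° be the plate's angle to the horizontal; measure y along the incline from where the plane meets the free surface. Vertical depth h = y·sinθ with sinθ = 0.913545.
With the apex up, the centroid sits 2h/3 = 2 × 3.56/3 = 2.37333 m below the apex, so y_c = 1.2 + 2.37333 = 3.57333 m and h_c = 3.57333 × 0.913545 = 3.2644 m.
A = ½ × 3.6 × 3.56 = 6.408 m².
Resultant F = γ·h_c·A = 9.10368 × 3.2644 × 6.408 = 190.433 kN.
I_c = b·h³/36 = 3.6 × 3.56³/36 = 4.5118 m⁴.
Centre of pressure: y_p = y_c + I_c/(y_c·A) = 3.57333 + 4.5118/(3.57333 × 6.408) = 3.57333 + 0.19704 = 3.77037 m along the plane.
Vertically, h_p = y_p·sinθ = 3.77037 × 0.913545 = 3.4444 m.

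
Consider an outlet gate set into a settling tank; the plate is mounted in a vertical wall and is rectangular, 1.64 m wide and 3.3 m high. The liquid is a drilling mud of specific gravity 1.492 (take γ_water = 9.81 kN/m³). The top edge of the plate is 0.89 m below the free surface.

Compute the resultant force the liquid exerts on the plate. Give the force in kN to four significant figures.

γ = 1.492 × 9.81 = 14.63652 kN/m³.
The centroid lies 3.3/2 = 1.65 m below the top edge, so the centroid depth is h_c = 0.89 + 1.65 = 2.54 m.
A = 1.64 × 3.3 = 5.412 m².
Resultant F = γ·h_c·A = 14.63652 × 2.54 × 5.412 = 201.201 kN.

F ≈ 201.2 kN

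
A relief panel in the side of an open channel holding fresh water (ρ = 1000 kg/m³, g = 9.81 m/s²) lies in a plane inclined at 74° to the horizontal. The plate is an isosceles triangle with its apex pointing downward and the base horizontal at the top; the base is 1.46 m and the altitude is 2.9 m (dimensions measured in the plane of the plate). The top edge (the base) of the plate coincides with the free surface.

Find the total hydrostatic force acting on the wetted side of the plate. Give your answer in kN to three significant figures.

γ = ρg = 1000 × 9.81 = 9810 N/m³ = 9.81 kN/m³.
Let θ = 74° be the plate's angle to the horizontal; measure y along the incline from where the plane meets the free surface. Vertical depth h = y·sinθ with sinθ = 0.961262.
With the apex down, the centroid sits h/3 = 2.9/3 = 0.966667 m below the base (the top edge), so y_c = 0.966667 m and h_c = 0.966667 × 0.961262 = 0.92922 m.
A = ½ × 1.46 × 2.9 = 2.117 m².
Resultant F = γ·h_c·A = 9.81 × 0.92922 × 2.117 = 19.2978 kN.

F ≈ 19.3 kN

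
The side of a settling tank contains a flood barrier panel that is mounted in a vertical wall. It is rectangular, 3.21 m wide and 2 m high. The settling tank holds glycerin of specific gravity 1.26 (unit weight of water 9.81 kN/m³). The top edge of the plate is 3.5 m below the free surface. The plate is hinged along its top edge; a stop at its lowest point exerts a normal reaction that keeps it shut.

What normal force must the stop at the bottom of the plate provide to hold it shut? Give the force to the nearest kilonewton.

γ = 1.26 × 9.81 = 12.3606 kN/m³.
The centroid lies 2/2 = 1 m below the top edge, so the centroid depth is h_c = 3.5 + 1 = 4.5 m.
A = 3.21 × 2 = 6.42 m².
Resultant F = γ·h_c·A = 12.3606 × 4.5 × 6.42 = 357.098 kN.
I_c = b·h³/12 = 3.21 × 2³/12 = 2.14 m⁴.
Centre of pressure: y_p = y_c + I_c/(y_c·A) = 4.5 + 2.14/(4.5 × 6.42) = 4.5 + 0.0740741 = 4.57407 m along the plane.
The resultant acts 1 + 0.0740741 = 1.07407 m (along the plate) below the hinge at the top edge, so the moment about the hinge is M = F × 1.07407 = 357.098 × 1.07407 = 383.548 kN·m.
A normal force at the bottom, 2 m from the hinge, must supply this moment: P = 383.548/2 = 191.774 kN.

P ≈ 192 kN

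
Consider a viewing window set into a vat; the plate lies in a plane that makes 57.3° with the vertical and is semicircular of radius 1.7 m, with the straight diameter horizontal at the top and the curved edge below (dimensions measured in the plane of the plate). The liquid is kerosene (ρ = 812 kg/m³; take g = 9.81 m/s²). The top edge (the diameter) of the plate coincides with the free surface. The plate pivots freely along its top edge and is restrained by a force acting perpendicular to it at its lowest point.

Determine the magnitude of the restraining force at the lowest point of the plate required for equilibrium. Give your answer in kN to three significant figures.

γ = ρg = 812 × 9.81 / 1000 = 7.96572 kN/m³.
The plate makes 57.3° with the vertical, i.e. θ = 90° − 57.3° = 32.7° to the horizontal. Measuring y along the incline from the free-surface line, vertical depth h = y·sinθ with sinθ = 0.540240.
The centroid of a semicircle lies 4r/(3π) = 0.721502 m from the diameter, here below the top edge, so y_c = 0.721502 m and h_c = 0.721502 × 0.540240 = 0.389784 m.
A = πr²/2 = π × 1.7²/2 = 4.5396 m².
Resultant F = γ·h_c·A = 7.96572 × 0.389784 × 4.5396 = 14.0951 kN.
I_c = (π/8 − 8/(9π))·r⁴ = 0.109757 × 1.7⁴ = 0.916701 m⁴.
Centre of pressure: y_p = y_c + I_c/(y_c·A) = 0.721502 + 0.916701/(0.721502 × 4.5396) = 0.721502 + 0.27988 = 1.00138 m along the plane.
The resultant acts 0.721502 + 0.27988 = 1.00138 m (along the plate) below the hinge at the top edge, so the moment about the hinge is M = F × 1.00138 = 14.0951 × 1.00138 = 14.1146 kN·m.
A normal force at the bottom, 1.7 m from the hinge, must supply this moment: P = 14.1146/1.7 = 8.30271 kN.

P ≈ 8.30 kN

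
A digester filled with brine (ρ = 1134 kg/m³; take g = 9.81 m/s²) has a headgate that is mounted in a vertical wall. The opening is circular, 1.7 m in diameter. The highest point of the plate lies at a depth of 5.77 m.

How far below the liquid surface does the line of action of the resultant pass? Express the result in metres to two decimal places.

γ = ρg = 1134 × 9.81 / 1000 = 11.12454 kN/m³.
The centroid is at the centre, 0.85 m below the top of the plate, so the centroid depth is h_c = 5.77 + 0.85 = 6.62 m.
A = π(0.85)² = 2.2698 m².
Resultant F = γ·h_c·A = 11.12454 × 6.62 × 2.2698 = 167.158 kN.
I_c = πr⁴/4 = π × 0.85⁴/4 = 0.409983 m⁴.
Centre of pressure: y_p = y_c + I_c/(y_c·A) = 6.62 + 0.409983/(6.62 × 2.2698) = 6.62 + 0.0272848 = 6.64728 m along the plane.

h_p = 6.65 m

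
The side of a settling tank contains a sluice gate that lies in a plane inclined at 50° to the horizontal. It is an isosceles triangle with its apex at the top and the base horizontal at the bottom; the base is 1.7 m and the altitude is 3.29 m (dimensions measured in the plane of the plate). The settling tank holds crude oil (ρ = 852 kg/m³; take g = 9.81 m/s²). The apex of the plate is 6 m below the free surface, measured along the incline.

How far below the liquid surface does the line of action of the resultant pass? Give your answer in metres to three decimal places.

h_p = 6.333 m

γ = ρg = 852 × 9.81 / 1000 = 8.35812 kN/m³.
Let θ = 50° be the plate's angle to the horizontal; measure y along the incline from where the plane meets the free surface. Vertical depth h = y·sinθ with sinθ = 0.766044.
With the apex up, the centroid sits 2h/3 = 2 × 3.29/3 = 2.19333 m below the apex, so y_c = 6 + 2.19333 = 8.19333 m and h_c = 8.19333 × 0.766044 = 6.27645 m.
A = ½ × 1.7 × 3.29 = 2.7965 m².
Resultant F = γ·h_c·A = 8.35812 × 6.27645 × 2.7965 = 146.702 kN.
I_c = b·h³/36 = 1.7 × 3.29³/36 = 1.68164 m⁴.
Centre of pressure: y_p = y_c + I_c/(y_c·A) = 8.19333 + 1.68164/(8.19333 × 2.7965) = 8.19333 + 0.0733935 = 8.26672 m along the plane.
Vertically, h_p = y_p·sinθ = 8.26672 × 0.766044 = 6.33267 m.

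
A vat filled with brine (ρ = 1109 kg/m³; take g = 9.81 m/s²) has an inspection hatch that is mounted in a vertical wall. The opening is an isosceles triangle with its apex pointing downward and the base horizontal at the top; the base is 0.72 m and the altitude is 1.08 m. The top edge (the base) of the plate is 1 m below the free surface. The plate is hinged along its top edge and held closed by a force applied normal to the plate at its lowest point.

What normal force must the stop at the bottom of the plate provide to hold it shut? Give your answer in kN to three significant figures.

P ≈ 2.17 kN

γ = ρg = 1109 × 9.81 / 1000 = 10.87929 kN/m³.
With the apex down, the centroid sits h/3 = 1.08/3 = 0.36 m below the base (the top edge), so the centroid depth is h_c = 1 + 0.36 = 1.36 m.
A = ½ × 0.72 × 1.08 = 0.3888 m².
Resultant F = γ·h_c·A = 10.87929 × 1.36 × 0.3888 = 5.75262 kN.
I_c = b·h³/36 = 0.72 × 1.08³/36 = 0.0251942 m⁴.
Centre of pressure: y_p = y_c + I_c/(y_c·A) = 1.36 + 0.0251942/(1.36 × 0.3888) = 1.36 + 0.047647 = 1.40765 m along the plane.
The resultant acts 0.36 + 0.047647 = 0.407647 m (along the plate) below the hinge at the top edge, so the moment about the hinge is M = F × 0.407647 = 5.75262 × 0.407647 = 2.34504 kN·m.
A normal force at the bottom, 1.08 m from the hinge, must supply this moment: P = 2.34504/1.08 = 2.17133 kN.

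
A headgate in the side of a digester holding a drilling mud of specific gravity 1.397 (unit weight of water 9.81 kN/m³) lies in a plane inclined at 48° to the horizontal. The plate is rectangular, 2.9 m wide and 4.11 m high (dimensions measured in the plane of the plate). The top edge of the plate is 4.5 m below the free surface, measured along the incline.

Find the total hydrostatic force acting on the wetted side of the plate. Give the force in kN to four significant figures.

γ = 1.397 × 9.81 = 13.70457 kN/m³.
Let θ = 48° be the plate's angle to the horizontal; measure y along the incline from where the plane meets the free surface. Vertical depth h = y·sinθ with sinθ = 0.743145.
The centroid lies 4.11/2 = 2.055 m below the top edge, so y_c = 4.5 + 2.055 = 6.555 m and h_c = 6.555 × 0.743145 = 4.87132 m.
A = 2.9 × 4.11 = 11.919 m².
Resultant F = γ·h_c·A = 13.70457 × 4.87132 × 11.919 = 795.705 kN.

F ≈ 795.7 kN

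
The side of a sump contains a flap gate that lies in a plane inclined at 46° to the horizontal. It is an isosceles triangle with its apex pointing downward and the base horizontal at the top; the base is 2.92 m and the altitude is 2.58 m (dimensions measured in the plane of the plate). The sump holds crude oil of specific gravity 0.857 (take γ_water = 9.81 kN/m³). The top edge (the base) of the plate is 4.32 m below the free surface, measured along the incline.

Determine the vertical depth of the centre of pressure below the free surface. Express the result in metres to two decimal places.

h_p = 3.78 m

γ = 0.857 × 9.81 = 8.40717 kN/m³.
Let θ = 46° be the plate's angle to the horizontal; measure y along the incline from where the plane meets the free surface. Vertical depth h = y·sinθ with sinθ = 0.719340.
With the apex down, the centroid sits h/3 = 2.58/3 = 0.86 m below the base (the top edge), so y_c = 4.32 + 0.86 = 5.18 m and h_c = 5.18 × 0.719340 = 3.72618 m.
A = ½ × 2.92 × 2.58 = 3.7668 m².
Resultant F = γ·h_c·A = 8.40717 × 3.72618 × 3.7668 = 118.001 kN.
I_c = b·h³/36 = 2.92 × 2.58³/36 = 1.39296 m⁴.
Centre of pressure: y_p = y_c + I_c/(y_c·A) = 5.18 + 1.39296/(5.18 × 3.7668) = 5.18 + 0.0713898 = 5.25139 m along the plane.
Vertically, h_p = y_p·sinθ = 5.25139 × 0.719340 = 3.77753 m.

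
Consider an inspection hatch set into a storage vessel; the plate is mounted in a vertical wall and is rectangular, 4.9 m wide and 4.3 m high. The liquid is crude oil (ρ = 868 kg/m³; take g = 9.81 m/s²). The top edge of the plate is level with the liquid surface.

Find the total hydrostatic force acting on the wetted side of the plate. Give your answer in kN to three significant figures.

F ≈ 386 kN

γ = ρg = 868 × 9.81 / 1000 = 8.51508 kN/m³.
The centroid lies 4.3/2 = 2.15 m below the top edge, so the centroid depth is h_c = 2.15 m.
A = 4.9 × 4.3 = 21.07 m².
Resultant F = γ·h_c·A = 8.51508 × 2.15 × 21.07 = 385.737 kN.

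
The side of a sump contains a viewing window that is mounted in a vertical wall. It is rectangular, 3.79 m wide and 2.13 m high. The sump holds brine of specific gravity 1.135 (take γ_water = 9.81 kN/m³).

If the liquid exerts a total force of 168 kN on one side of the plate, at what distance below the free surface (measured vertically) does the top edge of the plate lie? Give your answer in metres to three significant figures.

γ = 1.135 × 9.81 = 11.13435 kN/m³.
A = 3.79 × 2.13 = 8.0727 m².
From F = γ·h_c·A, the centroid depth is h_c = 168/(11.13435 × 8.0727) = 1.86907 m.
The centroid lies 2.13/2 = 1.065 m below the top edge, so the top edge sits at h_top = 1.86907 − 1.065 = 0.80407 m below the surface.

d_top ≈ 0.804 m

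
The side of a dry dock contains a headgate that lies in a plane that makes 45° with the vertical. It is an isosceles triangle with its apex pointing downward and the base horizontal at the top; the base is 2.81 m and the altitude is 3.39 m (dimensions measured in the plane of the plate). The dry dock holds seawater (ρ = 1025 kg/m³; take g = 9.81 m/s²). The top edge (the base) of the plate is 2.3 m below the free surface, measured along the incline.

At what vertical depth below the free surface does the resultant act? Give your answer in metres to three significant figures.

γ = ρg = 1025 × 9.81 / 1000 = 10.05525 kN/m³.
The plate makes 45° with the vertical, i.e. θ = 90° − 45° = 45° to the horizontal. Measuring y along the incline from the free-surface line, vertical depth h = y·sinθ with sinθ = 0.707107.
With the apex down, the centroid sits h/3 = 3.39/3 = 1.13 m below the base (the top edge), so y_c = 2.3 + 1.13 = 3.43 m and h_c = 3.43 × 0.707107 = 2.42538 m.
A = ½ × 2.81 × 3.39 = 4.76295 m².
Resultant F = γ·h_c·A = 10.05525 × 2.42538 × 4.76295 = 116.158 kN.
I_c = b·h³/36 = 2.81 × 3.39³/36 = 3.04091 m⁴.
Centre of pressure: y_p = y_c + I_c/(y_c·A) = 3.43 + 3.04091/(3.43 × 4.76295) = 3.43 + 0.186137 = 3.61614 m along the plane.
Vertically, h_p = y_p·sinθ = 3.61614 × 0.707107 = 2.557 m.

h_p = 2.56 m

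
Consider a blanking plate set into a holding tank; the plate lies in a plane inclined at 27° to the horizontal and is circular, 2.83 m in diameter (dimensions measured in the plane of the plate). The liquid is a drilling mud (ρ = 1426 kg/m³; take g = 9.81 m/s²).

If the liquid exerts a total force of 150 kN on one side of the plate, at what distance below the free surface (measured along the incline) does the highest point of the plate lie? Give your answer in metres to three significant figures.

γ = ρg = 1426 × 9.81 / 1000 = 13.98906 kN/m³.
A = π(1.415)² = 6.29018 m².
From F = γ·h_c·A, the centroid depth is h_c = 150/(13.98906 × 6.29018) = 1.70467 m.
Let θ = 27° be the plate's angle to the horizontal; measure y along the incline from where the plane meets the free surface. Vertical depth h = y·sinθ with sinθ = 0.453990.
Along the incline, y_c = h_c/sinθ = 1.70467/0.453990 = 3.75486 m.
The centroid is at the centre, 1.415 m below the top of the plate, so the highest point sits at y_top = 3.75486 − 1.415 = 2.33986 m along the incline.

y_top ≈ 2.34 m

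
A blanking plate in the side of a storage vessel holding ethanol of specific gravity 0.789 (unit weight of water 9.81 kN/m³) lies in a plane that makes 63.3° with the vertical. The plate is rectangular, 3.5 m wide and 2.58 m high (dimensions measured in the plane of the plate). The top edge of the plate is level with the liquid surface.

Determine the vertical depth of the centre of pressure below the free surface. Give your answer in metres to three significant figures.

h_p = 0.773 m

γ = 0.789 × 9.81 = 7.74009 kN/m³.
The plate makes 63.3° with the vertical, i.e. θ = 90° − 63.3° = 26.7° to the horizontal. Measuring y along the incline from the free-surface line, vertical depth h = y·sinθ with sinθ = 0.449319.
The centroid lies 2.58/2 = 1.29 m below the top edge, so y_c = 1.29 m and h_c = 1.29 × 0.449319 = 0.579622 m.
A = 3.5 × 2.58 = 9.03 m².
Resultant F = γ·h_c·A = 7.74009 × 0.579622 × 9.03 = 40.5115 kN.
I_c = b·h³/12 = 3.5 × 2.58³/12 = 5.00894 m⁴.
Centre of pressure: y_p = y_c + I_c/(y_c·A) = 1.29 + 5.00894/(1.29 × 9.03) = 1.29 + 0.43 = 1.72 m along the plane.
Vertically, h_p = y_p·sinθ = 1.72 × 0.449319 = 0.772829 m.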